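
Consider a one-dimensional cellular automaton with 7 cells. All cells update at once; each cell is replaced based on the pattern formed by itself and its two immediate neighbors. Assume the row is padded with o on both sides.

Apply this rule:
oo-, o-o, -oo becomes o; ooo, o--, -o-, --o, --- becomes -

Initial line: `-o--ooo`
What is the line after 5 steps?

o---o--
o------
o------  (fixed point — unchanged through step 5)

o------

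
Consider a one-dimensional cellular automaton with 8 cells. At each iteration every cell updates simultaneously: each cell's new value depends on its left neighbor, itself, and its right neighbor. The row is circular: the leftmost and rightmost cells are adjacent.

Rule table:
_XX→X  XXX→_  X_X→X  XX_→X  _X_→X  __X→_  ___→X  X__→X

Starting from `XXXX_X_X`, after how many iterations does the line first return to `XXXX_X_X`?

12

iteration 1: ___XXXXX
iteration 2: XX_X___X
iteration 3: _XXXXX_X
iteration 4: XX___XXX
iteration 5: _XXX_X__
iteration 6: _X_XXXXX
iteration 7: XXXX___X
iteration 8: ___XXX_X
iteration 9: XX_X_XXX
iteration 10: _XXXXX__
iteration 11: _X___XXX
iteration 12: XXXX_X_X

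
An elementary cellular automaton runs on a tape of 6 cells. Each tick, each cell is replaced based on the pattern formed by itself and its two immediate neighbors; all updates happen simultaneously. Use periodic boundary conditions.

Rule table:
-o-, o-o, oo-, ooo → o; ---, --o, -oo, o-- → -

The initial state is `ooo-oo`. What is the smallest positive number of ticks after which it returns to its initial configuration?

oooo-o
ooooo-
-ooooo
o-oooo
oo-ooo
ooo-oo

6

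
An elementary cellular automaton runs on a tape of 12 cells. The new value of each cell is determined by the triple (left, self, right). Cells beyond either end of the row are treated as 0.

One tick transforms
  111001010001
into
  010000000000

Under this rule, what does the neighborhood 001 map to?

At position 4 the neighborhood is 001; the next row has 0 there.

0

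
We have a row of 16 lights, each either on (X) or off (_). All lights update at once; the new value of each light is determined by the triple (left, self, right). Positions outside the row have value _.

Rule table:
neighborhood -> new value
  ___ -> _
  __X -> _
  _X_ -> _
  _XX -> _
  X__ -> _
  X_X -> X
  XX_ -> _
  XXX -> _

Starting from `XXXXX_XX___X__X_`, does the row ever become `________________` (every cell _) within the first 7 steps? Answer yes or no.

_____X__________
________________
all cells are _ at step 2

yes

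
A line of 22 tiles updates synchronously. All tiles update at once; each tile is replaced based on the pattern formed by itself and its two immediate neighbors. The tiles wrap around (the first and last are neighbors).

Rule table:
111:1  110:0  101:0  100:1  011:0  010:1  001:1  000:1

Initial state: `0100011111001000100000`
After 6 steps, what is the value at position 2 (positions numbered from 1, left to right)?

0

1111101110111111111111
1111000100011111111111
1110111111101111111111
1100011111000111111111
1011101110111011111111
0001000100010001111111
position 2 holds 0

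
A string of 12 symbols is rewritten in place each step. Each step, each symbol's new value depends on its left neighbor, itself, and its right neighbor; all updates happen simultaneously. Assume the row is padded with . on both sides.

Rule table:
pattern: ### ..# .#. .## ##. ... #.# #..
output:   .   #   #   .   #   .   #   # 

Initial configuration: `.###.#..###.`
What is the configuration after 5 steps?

###.....####

#..#####..##
###....###.#
..##..#..###
.#.######..#
###.....####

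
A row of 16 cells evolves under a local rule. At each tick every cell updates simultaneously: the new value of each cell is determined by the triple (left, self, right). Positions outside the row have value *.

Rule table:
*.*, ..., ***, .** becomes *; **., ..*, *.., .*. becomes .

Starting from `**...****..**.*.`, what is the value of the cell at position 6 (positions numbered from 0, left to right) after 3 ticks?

.

*..*.***...*.*.*
....***..*..*.**
.**.**.......***
position 6 holds .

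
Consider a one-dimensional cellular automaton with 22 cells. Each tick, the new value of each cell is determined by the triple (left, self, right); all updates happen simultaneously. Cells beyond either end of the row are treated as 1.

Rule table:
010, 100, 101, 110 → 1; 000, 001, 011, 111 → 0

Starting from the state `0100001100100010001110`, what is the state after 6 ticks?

1011001100001101100110

1110000110110011000011
0011000011011001100000
1001100001101100110000
1100110000110110011000
0110011000011011001100
1011001100001101100110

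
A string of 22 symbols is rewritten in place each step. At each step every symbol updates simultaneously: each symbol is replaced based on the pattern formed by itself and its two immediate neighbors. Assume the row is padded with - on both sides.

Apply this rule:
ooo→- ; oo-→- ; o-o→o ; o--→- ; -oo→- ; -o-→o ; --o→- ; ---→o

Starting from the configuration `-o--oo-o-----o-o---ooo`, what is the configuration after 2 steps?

step 1: -o----oo-ooo-ooo-o----
step 2: -o-oo---o---o---oo-ooo

-o-oo---o---o---oo-ooo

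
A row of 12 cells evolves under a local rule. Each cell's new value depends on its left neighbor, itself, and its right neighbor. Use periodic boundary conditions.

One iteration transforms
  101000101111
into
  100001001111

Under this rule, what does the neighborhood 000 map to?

0

At position 4 the neighborhood is 000; the next row has 0 there.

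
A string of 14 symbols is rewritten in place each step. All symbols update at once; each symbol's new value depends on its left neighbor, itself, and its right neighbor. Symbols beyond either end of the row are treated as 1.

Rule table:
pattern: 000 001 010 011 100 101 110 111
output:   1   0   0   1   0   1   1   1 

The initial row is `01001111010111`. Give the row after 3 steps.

11011111111111

10001111101111
10101111111111
11011111111111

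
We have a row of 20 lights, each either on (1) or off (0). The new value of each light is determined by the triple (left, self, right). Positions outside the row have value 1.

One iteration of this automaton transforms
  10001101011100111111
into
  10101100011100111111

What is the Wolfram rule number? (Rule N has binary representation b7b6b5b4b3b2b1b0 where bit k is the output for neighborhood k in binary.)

201

position 10: 111 → 1  (bit 7 = 1)
position 0: 110 → 1  (bit 6 = 1)
position 6: 101 → 0  (bit 5 = 0)
position 1: 100 → 0  (bit 4 = 0)
position 4: 011 → 1  (bit 3 = 1)
position 7: 010 → 0  (bit 2 = 0)
position 3: 001 → 0  (bit 1 = 0)
position 2: 000 → 1  (bit 0 = 1)
bits b7..b0 = 11001001 = 201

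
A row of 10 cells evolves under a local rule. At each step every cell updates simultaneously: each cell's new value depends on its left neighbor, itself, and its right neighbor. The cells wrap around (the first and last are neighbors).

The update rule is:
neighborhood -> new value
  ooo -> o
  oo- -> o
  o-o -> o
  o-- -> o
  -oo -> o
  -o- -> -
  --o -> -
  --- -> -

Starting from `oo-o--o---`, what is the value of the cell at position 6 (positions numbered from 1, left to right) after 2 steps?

o

step 1: ooo-o--o--
step 2: oooo-o--o-
position 6 holds o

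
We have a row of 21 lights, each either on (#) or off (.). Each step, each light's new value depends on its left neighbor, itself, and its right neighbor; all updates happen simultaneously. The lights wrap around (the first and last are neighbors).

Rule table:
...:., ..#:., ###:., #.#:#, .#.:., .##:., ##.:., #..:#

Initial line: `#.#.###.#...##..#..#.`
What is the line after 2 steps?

step 1: .#.#...#.#....#..#..#
step 2: #.#.#...#.#....#..#..

#.#.#...#.#....#..#..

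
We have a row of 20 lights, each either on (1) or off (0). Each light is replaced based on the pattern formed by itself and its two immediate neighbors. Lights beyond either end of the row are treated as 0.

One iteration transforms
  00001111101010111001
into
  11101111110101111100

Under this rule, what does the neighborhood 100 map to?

1

At position 17 the neighborhood is 100; the next row has 1 there.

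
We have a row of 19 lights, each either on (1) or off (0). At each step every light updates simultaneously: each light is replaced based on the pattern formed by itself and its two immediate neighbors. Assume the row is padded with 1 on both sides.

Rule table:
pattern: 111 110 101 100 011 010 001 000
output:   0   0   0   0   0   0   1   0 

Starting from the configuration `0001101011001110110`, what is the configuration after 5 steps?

0010000000010000000
0100000000100000001
0000000001000000010
0000000010000000100
0000000100000001001

0000000100000001001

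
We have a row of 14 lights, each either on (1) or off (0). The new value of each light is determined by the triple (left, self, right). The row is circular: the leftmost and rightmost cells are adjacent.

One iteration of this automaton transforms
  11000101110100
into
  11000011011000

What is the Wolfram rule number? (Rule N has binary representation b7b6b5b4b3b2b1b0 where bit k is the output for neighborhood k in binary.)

position 8: 111 → 0  (bit 7 = 0)
position 1: 110 → 1  (bit 6 = 1)
position 6: 101 → 1  (bit 5 = 1)
position 2: 100 → 0  (bit 4 = 0)
position 0: 011 → 1  (bit 3 = 1)
position 5: 010 → 0  (bit 2 = 0)
position 4: 001 → 0  (bit 1 = 0)
position 3: 000 → 0  (bit 0 = 0)
bits b7..b0 = 01101000 = 104

104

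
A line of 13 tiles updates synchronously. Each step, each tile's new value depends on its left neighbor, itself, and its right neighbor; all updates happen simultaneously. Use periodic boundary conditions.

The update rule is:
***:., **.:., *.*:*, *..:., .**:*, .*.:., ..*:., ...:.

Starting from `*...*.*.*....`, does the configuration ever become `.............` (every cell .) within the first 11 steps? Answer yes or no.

yes

.....*.*.....
......*......
.............
all cells are . at step 3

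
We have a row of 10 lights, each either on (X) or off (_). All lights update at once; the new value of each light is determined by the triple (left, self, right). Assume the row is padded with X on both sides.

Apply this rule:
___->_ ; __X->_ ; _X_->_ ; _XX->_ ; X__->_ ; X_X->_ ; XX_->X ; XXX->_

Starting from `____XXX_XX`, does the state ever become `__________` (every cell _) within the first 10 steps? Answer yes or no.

______X___
__________
all cells are _ at step 2

yes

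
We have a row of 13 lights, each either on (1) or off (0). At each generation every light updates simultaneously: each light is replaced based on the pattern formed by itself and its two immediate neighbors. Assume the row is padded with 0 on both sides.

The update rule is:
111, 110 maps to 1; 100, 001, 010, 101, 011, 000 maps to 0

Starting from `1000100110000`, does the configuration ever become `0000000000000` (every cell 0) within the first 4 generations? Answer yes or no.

generation 1: 0000000010000
generation 2: 0000000000000
all cells are 0 at generation 2

yes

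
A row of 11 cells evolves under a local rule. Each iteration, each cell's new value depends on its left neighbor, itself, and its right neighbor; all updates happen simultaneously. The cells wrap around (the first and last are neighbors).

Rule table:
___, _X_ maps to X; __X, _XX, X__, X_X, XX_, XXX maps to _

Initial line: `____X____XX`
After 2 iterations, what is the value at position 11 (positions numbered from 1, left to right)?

_XX_X_XX___
____X____XX
position 11 holds X

X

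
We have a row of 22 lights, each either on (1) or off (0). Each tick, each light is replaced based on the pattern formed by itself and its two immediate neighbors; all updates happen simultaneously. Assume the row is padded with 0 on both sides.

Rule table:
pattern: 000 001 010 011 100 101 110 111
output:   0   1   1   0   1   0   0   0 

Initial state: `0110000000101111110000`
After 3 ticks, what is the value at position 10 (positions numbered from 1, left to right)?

1

tick 1: 1001000001100000001000
tick 2: 1111100010010000011100
tick 3: 0000010111111000100010
position 10 holds 1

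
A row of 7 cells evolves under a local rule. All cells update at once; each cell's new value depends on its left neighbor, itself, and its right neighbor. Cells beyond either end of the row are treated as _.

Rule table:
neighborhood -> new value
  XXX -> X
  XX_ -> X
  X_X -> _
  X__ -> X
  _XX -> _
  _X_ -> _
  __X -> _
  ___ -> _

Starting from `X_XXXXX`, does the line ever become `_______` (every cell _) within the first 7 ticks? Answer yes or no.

yes

tick 1: ___XXXX
tick 2: ____XXX
tick 3: _____XX
tick 4: ______X
tick 5: _______
all cells are _ at tick 5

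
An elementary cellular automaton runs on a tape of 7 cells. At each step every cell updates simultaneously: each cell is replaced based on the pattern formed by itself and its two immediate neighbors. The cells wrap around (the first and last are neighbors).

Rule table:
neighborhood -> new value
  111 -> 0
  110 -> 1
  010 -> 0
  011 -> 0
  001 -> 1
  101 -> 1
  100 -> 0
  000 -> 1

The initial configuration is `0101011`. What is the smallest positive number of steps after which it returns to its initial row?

7

step 1: 1010101
step 2: 1101010
step 3: 0110101
step 4: 1011010
step 5: 0101101
step 6: 1010110
step 7: 0101011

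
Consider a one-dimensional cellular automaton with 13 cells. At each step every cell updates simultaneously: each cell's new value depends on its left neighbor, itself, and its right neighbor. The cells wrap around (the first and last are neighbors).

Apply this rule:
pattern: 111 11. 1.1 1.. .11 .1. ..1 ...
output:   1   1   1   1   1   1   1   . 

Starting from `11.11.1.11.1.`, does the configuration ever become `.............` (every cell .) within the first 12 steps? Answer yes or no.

1111111111111
1111111111111  (fixed point — unchanged through step 12)
step 12 is 1111111111111, still not uniform .

no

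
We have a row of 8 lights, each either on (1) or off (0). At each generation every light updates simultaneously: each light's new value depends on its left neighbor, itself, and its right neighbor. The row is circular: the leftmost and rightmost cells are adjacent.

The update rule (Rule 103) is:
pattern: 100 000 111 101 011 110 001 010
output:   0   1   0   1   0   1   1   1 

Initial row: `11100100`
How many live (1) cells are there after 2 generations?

00101101
01110111
count of 1: 6

6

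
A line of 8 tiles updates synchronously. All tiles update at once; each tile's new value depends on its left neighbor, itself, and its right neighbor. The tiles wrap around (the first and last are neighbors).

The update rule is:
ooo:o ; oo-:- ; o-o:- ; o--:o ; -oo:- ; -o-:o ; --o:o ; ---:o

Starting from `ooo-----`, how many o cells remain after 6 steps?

-o-ooooo
-o--ooo-
oooo-o-o
ooo--o--
-o-ooooo  (repeats step 1; period 4)
step 6: -o--ooo-
count of o: 4

4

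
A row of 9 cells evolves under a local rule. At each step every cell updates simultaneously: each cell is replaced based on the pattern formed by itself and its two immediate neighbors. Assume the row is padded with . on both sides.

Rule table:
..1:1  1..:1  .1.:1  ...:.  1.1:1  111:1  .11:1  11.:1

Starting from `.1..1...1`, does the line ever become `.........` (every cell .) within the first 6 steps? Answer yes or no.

no

111111.11
111111111
111111111  (fixed point — unchanged through step 6)
step 6 is 111111111, still not uniform .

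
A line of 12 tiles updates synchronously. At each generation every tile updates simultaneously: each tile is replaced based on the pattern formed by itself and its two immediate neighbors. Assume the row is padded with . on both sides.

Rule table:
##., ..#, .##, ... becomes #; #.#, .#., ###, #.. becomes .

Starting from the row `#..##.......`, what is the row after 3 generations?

generation 1: ..###.######
generation 2: ###.#.#....#
generation 3: #.#.....###.

#.#.....###.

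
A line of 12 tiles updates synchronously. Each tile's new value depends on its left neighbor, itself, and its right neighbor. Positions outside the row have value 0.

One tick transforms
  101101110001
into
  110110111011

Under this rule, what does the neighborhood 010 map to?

1

At position 0 the neighborhood is 010; the next row has 1 there.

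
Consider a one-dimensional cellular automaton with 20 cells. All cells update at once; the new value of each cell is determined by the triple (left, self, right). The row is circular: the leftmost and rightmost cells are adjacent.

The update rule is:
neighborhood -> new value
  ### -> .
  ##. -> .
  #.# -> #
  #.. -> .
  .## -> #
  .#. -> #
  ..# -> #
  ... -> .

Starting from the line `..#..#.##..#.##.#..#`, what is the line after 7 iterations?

.##.####..####.##.##
##.##....##...##.##.
#.##....##...##.##.#
.##....##...##.##.##
##....##...##.##.##.
#....##...##.##.##.#
....##...##.##.##.##

....##...##.##.##.##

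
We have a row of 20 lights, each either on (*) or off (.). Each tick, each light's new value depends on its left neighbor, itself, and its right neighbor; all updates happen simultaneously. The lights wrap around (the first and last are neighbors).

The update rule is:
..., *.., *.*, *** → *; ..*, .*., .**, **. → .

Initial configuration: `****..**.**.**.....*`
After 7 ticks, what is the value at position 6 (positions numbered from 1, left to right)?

.

tick 1: ***.*...*..*..****..
tick 2: .*.*.**..*..*..**.*.
tick 3: ..*.*..*..*..*...*.*
tick 4: *..*.*..*..*..**..*.
tick 5: .*..*.*..*..*...*..*
tick 6: *.*..*.*..*..**..*..
tick 7: .*.*..*.*..*...*..*.
position 6 holds .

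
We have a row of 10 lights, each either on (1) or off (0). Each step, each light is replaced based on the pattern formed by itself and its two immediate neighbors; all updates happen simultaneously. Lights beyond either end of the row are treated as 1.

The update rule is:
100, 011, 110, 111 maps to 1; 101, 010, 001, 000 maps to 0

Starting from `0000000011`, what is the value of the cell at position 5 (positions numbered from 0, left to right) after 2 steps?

1000000011
1100000011
position 5 holds 0

0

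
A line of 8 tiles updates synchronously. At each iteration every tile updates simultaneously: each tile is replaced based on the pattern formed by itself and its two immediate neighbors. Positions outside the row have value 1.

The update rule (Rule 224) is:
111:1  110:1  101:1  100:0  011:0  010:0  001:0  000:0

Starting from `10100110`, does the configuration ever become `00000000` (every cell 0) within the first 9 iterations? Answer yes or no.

iteration 1: 11000011
iteration 2: 11000001
iteration 3: 11000000
iteration 4: 11000000  (fixed point — unchanged through iteration 9)
iteration 9 is 11000000, still not uniform 0

no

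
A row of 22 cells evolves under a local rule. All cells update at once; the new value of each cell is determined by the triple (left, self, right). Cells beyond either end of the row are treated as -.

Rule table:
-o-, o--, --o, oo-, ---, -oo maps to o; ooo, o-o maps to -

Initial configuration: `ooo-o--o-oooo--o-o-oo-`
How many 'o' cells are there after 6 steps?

o-o-oooo-o--oooo-o-ooo
o-o-o--o-oooo--o-o-o-o
o-o-oooo-o--oooo-o-o-o
o-o-o--o-oooo--o-o-o-o  (repeats step 2; period 2)
step 6: o-o-o--o-oooo--o-o-o-o
count of o: 12

12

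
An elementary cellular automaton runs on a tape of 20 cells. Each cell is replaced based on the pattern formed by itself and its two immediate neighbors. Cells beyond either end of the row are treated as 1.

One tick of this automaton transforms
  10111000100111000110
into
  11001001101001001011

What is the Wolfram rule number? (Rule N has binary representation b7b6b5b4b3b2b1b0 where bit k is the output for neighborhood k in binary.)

position 3: 111 → 0  (bit 7 = 0)
position 0: 110 → 1  (bit 6 = 1)
position 1: 101 → 1  (bit 5 = 1)
position 5: 100 → 0  (bit 4 = 0)
position 2: 011 → 0  (bit 3 = 0)
position 8: 010 → 1  (bit 2 = 1)
position 7: 001 → 1  (bit 1 = 1)
position 6: 000 → 0  (bit 0 = 0)
bits b7..b0 = 01100110 = 102

102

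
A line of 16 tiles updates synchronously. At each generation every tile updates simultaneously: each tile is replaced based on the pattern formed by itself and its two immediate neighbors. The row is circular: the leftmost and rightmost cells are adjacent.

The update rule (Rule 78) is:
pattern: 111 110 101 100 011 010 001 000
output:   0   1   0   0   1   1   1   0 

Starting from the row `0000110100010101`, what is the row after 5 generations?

0101010101010101

generation 1: 0001110100110101
generation 2: 0011010101110101
generation 3: 0111010101010101
generation 4: 0101010101010101
generation 5: 0101010101010101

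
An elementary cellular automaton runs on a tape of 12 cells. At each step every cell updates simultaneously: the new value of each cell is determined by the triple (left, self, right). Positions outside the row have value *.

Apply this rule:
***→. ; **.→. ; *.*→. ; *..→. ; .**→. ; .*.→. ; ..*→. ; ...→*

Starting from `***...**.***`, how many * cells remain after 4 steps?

7

....*.......
.**...*****.
....*.......  (repeats step 1; period 2)
step 4: .**...*****.
count of *: 7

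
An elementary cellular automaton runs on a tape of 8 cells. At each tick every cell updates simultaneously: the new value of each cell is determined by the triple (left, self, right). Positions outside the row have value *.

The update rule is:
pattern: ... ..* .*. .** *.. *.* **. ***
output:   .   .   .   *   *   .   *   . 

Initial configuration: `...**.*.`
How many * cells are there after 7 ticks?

*..**...
**.***..
.*.*.**.
.....**.
*....**.
**...**.
.**..**.
count of *: 4

4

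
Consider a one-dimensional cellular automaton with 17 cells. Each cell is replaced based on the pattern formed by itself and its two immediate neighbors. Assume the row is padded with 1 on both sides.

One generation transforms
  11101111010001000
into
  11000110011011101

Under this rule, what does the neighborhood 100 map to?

At position 10 the neighborhood is 100; the next row has 1 there.

1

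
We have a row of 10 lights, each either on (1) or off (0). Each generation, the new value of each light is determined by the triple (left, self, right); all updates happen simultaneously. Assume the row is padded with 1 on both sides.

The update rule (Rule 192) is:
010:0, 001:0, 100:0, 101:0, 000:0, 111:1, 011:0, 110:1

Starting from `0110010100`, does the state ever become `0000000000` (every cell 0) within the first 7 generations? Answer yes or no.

generation 1: 0010000000
generation 2: 0000000000
all cells are 0 at generation 2

yes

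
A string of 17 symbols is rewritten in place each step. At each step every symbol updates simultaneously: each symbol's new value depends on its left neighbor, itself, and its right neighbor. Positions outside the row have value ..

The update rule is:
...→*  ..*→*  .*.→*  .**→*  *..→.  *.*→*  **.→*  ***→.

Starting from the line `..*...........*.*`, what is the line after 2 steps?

***.*************
*.***...........*

*.***...........*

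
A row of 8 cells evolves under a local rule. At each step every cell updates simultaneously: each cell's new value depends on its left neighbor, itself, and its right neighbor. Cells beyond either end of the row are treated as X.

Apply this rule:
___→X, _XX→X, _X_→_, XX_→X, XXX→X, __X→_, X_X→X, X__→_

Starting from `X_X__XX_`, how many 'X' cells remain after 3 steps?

7

XX___XXX
XX_X_XXX
XXX_XXXX
count of X: 7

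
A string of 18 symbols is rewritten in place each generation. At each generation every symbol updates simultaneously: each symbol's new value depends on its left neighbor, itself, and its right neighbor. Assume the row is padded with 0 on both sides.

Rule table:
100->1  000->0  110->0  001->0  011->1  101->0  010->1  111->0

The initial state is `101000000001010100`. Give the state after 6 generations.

101010101001010101

101100000001010110
101010000001010101
101011000001010101
101010100001010101
101010110001010101
101010101001010101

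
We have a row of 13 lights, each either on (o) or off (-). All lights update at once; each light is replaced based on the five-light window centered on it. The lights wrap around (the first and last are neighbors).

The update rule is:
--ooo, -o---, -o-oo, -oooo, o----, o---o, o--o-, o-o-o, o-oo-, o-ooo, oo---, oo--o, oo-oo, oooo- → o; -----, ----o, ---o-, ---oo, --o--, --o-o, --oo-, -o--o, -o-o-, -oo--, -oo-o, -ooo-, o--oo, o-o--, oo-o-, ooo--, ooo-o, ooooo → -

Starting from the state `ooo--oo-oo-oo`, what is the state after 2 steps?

-o--oo---oo--

-o-o---oo-ooo
-o--oo---oo--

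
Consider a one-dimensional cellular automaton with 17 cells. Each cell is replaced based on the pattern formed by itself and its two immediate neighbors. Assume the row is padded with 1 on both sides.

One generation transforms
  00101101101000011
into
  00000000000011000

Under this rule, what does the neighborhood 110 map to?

At position 5 the neighborhood is 110; the next row has 0 there.

0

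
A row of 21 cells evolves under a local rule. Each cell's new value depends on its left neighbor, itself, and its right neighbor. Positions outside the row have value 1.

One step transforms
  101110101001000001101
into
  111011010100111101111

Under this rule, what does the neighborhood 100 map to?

1

At position 9 the neighborhood is 100; the next row has 1 there.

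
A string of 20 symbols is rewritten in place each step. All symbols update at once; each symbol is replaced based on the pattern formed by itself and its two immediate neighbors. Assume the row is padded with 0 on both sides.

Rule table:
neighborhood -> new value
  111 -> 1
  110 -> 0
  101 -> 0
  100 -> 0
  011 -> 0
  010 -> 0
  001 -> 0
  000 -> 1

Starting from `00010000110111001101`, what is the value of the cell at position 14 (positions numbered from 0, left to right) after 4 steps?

0

11000110000010000000
00010000111000111111
11000110010010011110
00010000000000001100
position 14 holds 0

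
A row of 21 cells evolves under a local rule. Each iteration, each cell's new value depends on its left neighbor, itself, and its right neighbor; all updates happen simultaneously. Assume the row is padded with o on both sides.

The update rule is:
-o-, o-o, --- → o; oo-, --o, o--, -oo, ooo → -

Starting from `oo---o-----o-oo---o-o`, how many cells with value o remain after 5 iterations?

5

iteration 1: ---o-o-ooo-oo---o-oo-
iteration 2: -o-oooo---o---o-oo--o
iteration 3: ooo-----o-o-o-oo-----
iteration 4: ----ooo-oooooo---ooo-
iteration 5: -oo----o-------o----o
count of o: 5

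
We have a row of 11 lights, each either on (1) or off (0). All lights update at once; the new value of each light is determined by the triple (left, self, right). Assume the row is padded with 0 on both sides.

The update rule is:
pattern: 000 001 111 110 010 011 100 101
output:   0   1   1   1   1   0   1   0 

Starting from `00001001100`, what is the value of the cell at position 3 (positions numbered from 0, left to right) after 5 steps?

1

00011110110
00101110011
01100111101
10111011101
10011001101
position 3 holds 1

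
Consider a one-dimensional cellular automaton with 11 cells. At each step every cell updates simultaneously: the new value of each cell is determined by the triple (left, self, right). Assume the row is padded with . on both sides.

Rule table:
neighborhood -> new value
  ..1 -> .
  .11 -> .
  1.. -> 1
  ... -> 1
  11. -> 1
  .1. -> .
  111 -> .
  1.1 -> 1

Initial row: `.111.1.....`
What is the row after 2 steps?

11..11....1

step 1: ...11.11111
step 2: 11..11....1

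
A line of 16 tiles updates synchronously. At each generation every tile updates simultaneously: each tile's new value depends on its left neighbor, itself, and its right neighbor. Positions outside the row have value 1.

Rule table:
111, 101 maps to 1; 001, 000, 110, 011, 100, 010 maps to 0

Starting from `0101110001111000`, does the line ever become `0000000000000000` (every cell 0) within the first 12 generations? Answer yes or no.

yes

1010100000110000
0101000000000000
1010000000000000
0100000000000000
1000000000000000
0000000000000000
all cells are 0 at generation 6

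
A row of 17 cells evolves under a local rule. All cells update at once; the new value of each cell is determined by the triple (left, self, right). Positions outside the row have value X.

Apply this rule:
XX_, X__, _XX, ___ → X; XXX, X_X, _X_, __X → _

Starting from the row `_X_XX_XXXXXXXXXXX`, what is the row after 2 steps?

XX_XX__XXXXXXXXX_

step 1: ___XX_X__________
step 2: XX_XX__XXXXXXXXX_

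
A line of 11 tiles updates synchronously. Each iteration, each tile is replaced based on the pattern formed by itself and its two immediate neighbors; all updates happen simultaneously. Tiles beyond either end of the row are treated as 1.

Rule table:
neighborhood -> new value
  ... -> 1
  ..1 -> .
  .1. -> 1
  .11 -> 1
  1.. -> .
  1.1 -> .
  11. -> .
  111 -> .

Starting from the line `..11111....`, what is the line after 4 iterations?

..1.....11.
..1.111.1..
..1.1...1..
..1.1.1.1..

..1.1.1.1..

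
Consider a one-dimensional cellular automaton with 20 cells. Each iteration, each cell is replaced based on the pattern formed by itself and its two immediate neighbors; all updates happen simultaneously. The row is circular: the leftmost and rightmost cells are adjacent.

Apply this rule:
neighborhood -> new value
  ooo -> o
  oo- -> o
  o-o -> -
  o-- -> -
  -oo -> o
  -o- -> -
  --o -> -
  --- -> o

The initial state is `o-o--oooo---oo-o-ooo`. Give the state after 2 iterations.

o-oo-oooo---oo-o-ooo

iteration 1: o----oooo-o-oo---ooo
iteration 2: o-oo-oooo---oo-o-ooo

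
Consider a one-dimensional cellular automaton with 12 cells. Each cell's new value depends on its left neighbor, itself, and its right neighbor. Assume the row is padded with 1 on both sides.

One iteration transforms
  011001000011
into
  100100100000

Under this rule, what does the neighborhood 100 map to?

At position 3 the neighborhood is 100; the next row has 1 there.

1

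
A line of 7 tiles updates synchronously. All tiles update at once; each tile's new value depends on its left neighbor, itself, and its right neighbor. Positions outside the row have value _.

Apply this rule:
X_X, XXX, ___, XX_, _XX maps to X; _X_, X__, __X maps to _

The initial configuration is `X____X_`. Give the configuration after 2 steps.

step 1: __XX___
step 2: X_XX_XX

X_XX_XX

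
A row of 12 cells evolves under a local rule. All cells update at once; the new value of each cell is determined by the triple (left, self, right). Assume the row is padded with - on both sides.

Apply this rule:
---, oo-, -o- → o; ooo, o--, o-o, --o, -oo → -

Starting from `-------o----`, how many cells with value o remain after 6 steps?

6

oooooo-o-ooo
-----o-o---o
oooo-o-o-o-o
---o-o-o-o-o
oo-o-o-o-o-o
-o-o-o-o-o-o
count of o: 6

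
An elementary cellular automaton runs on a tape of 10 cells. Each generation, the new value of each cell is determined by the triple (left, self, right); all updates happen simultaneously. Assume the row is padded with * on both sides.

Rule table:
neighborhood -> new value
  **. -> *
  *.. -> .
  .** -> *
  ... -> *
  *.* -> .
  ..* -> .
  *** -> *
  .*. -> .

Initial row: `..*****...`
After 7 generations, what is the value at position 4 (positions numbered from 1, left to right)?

*

..*****.*.
..*****...  (repeats generation 0; period 2)
generation 7: ..*****.*.
position 4 holds *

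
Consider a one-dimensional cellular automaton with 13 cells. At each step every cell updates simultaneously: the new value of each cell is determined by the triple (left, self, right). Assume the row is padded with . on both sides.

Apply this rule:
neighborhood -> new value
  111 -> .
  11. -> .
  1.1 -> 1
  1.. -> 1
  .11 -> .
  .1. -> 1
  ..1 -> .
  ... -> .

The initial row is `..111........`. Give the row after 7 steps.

...........1.

step 1: .....1.......
step 2: .....11......
step 3: .......1.....
step 4: .......11....
step 5: .........1...
step 6: .........11..
step 7: ...........1.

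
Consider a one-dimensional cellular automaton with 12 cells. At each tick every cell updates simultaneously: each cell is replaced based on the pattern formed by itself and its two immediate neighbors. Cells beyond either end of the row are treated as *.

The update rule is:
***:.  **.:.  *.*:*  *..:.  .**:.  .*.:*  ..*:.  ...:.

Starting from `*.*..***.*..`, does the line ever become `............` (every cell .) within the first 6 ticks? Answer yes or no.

yes

tick 1: .**.....**..
tick 2: *...........
tick 3: ............
all cells are . at tick 3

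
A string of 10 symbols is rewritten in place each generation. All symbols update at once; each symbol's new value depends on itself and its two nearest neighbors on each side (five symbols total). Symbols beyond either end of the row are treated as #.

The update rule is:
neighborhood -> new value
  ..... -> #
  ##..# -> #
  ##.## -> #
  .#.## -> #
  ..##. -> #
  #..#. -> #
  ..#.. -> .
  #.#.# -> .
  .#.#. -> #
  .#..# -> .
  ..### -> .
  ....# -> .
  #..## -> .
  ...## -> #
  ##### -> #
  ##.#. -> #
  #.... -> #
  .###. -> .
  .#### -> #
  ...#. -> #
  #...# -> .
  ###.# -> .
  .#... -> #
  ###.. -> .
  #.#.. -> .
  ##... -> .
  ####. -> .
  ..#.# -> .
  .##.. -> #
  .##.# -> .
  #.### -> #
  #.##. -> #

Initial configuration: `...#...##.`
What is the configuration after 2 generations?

##.#.##.##

..#.#.##.#
##.#.##.##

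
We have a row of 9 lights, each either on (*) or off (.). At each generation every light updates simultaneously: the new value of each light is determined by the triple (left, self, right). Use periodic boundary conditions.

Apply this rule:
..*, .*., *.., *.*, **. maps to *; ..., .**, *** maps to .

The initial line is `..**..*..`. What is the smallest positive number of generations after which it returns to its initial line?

.*.*****.
***....**
..**..*..

3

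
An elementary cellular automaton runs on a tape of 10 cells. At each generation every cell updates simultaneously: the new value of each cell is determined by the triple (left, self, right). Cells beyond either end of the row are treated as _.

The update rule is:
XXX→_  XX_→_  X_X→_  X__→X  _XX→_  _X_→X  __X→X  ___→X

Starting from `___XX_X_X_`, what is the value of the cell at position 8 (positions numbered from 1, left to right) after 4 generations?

XXX___X_XX
___XXXX___
XXX____XXX
___XXXX___
position 8 holds _

_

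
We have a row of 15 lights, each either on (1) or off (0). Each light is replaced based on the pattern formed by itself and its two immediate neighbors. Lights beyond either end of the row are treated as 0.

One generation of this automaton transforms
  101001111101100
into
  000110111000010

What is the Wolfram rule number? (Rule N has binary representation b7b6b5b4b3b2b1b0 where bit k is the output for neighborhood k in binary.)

146

position 6: 111 → 1  (bit 7 = 1)
position 9: 110 → 0  (bit 6 = 0)
position 1: 101 → 0  (bit 5 = 0)
position 3: 100 → 1  (bit 4 = 1)
position 5: 011 → 0  (bit 3 = 0)
position 0: 010 → 0  (bit 2 = 0)
position 4: 001 → 1  (bit 1 = 1)
position 14: 000 → 0  (bit 0 = 0)
bits b7..b0 = 10010010 = 146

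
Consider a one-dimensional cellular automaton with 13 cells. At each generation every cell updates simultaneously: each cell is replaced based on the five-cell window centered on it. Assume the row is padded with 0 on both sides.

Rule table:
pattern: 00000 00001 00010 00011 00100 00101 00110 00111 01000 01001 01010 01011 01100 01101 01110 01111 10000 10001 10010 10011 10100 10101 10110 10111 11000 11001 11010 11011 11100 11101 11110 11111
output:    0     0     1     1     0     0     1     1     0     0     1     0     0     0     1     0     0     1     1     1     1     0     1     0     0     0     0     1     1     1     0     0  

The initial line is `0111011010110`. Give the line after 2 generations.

1111110000100
1000010001000

1000010001000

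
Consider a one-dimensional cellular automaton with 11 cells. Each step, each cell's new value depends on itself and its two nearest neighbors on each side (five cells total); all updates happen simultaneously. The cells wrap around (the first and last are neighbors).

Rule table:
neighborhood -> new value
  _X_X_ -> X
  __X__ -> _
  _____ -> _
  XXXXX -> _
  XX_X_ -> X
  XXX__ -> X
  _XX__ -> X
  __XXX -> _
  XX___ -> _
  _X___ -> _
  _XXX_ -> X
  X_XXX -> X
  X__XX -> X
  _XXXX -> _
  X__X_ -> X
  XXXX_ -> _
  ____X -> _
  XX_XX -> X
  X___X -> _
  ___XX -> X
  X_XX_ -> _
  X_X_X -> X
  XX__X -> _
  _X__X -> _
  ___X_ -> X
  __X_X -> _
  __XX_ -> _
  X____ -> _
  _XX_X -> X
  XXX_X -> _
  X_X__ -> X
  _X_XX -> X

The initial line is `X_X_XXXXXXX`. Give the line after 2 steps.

X___X______

_XXXX______
X___X______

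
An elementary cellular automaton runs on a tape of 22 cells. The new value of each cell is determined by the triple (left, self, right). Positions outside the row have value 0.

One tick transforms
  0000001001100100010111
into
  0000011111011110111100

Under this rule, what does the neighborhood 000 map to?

At position 0 the neighborhood is 000; the next row has 0 there.

0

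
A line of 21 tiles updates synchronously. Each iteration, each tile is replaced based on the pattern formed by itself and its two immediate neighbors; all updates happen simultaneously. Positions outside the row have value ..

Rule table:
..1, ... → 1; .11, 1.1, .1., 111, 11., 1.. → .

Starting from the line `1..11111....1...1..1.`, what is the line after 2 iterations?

11..11111....1...1..1

iteration 1: ..1......111..11..1..
iteration 2: 11..11111....1...1..1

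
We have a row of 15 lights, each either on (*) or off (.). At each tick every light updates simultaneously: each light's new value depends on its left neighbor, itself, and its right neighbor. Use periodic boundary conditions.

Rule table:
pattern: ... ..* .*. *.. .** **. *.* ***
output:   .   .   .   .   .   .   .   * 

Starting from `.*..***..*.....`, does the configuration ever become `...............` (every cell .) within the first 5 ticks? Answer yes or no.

.....*.........
...............
all cells are . at tick 2

yes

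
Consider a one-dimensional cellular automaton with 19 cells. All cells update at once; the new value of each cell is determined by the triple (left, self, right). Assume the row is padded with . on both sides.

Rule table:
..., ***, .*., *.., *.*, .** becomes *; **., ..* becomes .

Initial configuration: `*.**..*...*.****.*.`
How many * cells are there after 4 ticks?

16

***.*.***.*****.***
**.*****.*****.***.
*.*****.*****.***.*
******.*****.***.**
count of *: 16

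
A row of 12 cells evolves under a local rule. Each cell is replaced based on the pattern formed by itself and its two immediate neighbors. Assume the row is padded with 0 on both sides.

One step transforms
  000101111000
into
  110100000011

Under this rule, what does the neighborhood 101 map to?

0

At position 4 the neighborhood is 101; the next row has 0 there.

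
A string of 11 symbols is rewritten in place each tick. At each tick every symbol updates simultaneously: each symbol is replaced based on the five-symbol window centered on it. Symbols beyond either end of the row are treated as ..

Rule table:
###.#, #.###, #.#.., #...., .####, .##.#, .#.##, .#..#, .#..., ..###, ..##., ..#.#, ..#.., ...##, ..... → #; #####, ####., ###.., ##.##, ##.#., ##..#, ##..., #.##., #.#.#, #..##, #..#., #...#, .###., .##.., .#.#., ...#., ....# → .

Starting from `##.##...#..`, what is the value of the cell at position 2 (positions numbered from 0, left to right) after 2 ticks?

.

##......###
#..###.##..
position 2 holds .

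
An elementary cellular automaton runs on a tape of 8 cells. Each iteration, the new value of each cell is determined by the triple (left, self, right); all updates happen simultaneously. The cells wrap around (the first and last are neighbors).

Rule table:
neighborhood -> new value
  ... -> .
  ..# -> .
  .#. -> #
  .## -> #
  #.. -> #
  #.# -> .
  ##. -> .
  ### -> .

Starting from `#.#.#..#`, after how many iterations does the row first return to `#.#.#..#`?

iteration 1: ..#.##.#
iteration 2: #.#.#..#

2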